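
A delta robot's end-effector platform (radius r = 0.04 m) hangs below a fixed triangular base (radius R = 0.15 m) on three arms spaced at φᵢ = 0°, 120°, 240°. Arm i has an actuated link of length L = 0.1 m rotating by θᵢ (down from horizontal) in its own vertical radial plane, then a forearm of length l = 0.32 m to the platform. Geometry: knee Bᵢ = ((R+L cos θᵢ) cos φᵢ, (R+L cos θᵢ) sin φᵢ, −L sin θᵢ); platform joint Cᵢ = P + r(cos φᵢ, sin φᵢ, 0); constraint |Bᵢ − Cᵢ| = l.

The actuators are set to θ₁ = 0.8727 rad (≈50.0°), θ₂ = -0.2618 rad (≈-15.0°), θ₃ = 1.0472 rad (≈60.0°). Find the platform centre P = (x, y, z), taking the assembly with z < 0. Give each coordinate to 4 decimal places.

φ1=0.0°: virtual centre (0.1743, 0.0000, -0.0766), radius l
arm 2 at φ=120.0°: (R−r)+L cos θ2 = 0.2066;  centre 2 = (-0.1033, 0.1789, 0.0259)
φ3=240.0°: virtual centre (-0.0800, -0.1386, -0.0866), radius l
|centre ₂|²−|centre ₁|² = 0.0071;  |centre ₃|²−|centre ₁|² = -0.0031
[-0.5551 0.3578 0.2050]·P = 0.0071;  [-0.5086 -0.2771 -0.0200]·P = -0.0031
det = 0.3358;  x = -0.0025+0.1479z,  y = 0.0160+-0.3435z
into |P−centre ₁|² = l²: 1.1398z² + 0.0900z + -0.0650 = 0;  Δ = 0.3045;  z = -0.2815 or 0.2026 → z<0 root = -0.2815
x = -0.0441, y = 0.1127

(-0.0441, 0.1127, -0.2815)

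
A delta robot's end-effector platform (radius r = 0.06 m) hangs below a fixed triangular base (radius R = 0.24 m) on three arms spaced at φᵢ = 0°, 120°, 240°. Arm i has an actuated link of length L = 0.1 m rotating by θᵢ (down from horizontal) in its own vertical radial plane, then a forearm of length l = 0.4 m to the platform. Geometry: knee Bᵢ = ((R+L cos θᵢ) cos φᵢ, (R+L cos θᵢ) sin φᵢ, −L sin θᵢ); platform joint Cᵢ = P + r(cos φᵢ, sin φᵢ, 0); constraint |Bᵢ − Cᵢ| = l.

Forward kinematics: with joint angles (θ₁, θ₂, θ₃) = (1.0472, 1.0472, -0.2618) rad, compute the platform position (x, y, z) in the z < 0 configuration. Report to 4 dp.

(-0.0598, -0.1036, -0.3421)

φ1=0.0°: virtual centre (0.2300, 0.0000, -0.0866), radius l
centre 2 = (0.2300·cos120.0°, 0.2300·sin120.0°, -0.0866) = (-0.1150, 0.1992, -0.0866)
centre 3 = (0.2766·cos240.0°, 0.2766·sin240.0°, 0.0259) = (-0.1383, -0.2395, 0.0259)
|centre ₂|²−|centre ₁|² = 0.0000;  |centre ₃|²−|centre ₁|² = 0.0168
plane₁₂: -0.6900x+0.3984y+0.0000z = 0.0000
Cramer: x(z) = -0.0107+0.1436z;  y(z) = -0.0185+0.2488z
into |P−centre ₁|² = l²: 1.0825z² + 0.0948z + -0.0942 = 0;  Δ = 0.4170;  z = -0.3421 or 0.2544 → z<0 root = -0.3421
x = -0.0598, y = -0.1036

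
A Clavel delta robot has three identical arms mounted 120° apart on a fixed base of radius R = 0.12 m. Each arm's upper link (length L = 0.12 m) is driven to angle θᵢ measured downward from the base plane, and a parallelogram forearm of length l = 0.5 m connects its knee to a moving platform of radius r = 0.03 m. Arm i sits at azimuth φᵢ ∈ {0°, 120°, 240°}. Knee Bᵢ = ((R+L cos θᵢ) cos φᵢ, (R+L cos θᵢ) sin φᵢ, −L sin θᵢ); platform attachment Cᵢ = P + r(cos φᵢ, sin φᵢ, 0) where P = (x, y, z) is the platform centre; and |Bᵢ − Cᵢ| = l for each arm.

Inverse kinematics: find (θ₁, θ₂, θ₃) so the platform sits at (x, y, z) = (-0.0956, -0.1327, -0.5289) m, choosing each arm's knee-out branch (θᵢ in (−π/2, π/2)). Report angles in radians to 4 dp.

rotate P by −φ1: (-0.0956, -0.1327, -0.5289)
  A cos θ + B sin θ = C:  0.1856·cos θ + -0.5289·sin θ = -0.4008
  γ=atan2(-0.5289,0.1856)=-1.2333;  ψ=arccos(-0.7150)=2.3675;  θ1=γ+ψ≈1.1342
φ2=120.0° → target in arm frame (-0.0671, 0.1491)
  e−x'=0.1571;  (l²−L²−(e−x')²−y'²−z²)/2L = -0.3794
  γ=atan2(-0.5289,0.1571)=-1.2820;  ψ=arccos(-0.6877)=2.3291;  θ2=γ+ψ≈1.0471
rotate P by −φ3: (0.1627, -0.0164, -0.5289)
  A=-0.0727, B=-0.5289, C=(l²−L²−A²−y'²−z²)/(2L)=-0.2071
  θ3 = atan2(B,A) + arccos(C/0.5339) = 0.2616

θ₁ = 1.1342, θ₂ = 1.0471, θ₃ = 0.2616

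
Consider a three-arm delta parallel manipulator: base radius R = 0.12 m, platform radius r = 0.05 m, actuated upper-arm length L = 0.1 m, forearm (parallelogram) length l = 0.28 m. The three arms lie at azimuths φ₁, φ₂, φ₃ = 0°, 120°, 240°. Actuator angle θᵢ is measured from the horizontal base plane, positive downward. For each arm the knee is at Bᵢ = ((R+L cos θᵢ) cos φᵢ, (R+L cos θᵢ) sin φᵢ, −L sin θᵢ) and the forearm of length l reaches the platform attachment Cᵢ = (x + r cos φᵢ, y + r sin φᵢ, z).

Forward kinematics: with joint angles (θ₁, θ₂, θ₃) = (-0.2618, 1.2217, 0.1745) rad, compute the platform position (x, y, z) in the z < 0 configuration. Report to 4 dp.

φ1=0.0°: virtual centre (0.1666, 0.0000, 0.0259), radius l
arm 2 at φ=120.0°: e+L cos θ2 = 0.1042;  O2 = (-0.0521, 0.0902, -0.0940)
φ3=240.0°: virtual centre (-0.0842, -0.1459, -0.0174), radius l
|O₂|²−|O₁|² = -0.0087;  |O₃|²−|O₁|² = 0.0003
plane₁₂: -0.4374x+0.1805y+-0.2397z = -0.0087
det = 0.2182;  x = 0.0115+-0.3921z,  y = -0.0206+0.3778z
quadratic in z: (1.2965)z²+(0.0543)z+(-0.0532)=0, √Δ=0.5283 → z ∈ {-0.2247, 0.1828}; z = -0.2247 (taking z<0)
x = 0.0996, y = -0.1055

(0.0996, -0.1055, -0.2247)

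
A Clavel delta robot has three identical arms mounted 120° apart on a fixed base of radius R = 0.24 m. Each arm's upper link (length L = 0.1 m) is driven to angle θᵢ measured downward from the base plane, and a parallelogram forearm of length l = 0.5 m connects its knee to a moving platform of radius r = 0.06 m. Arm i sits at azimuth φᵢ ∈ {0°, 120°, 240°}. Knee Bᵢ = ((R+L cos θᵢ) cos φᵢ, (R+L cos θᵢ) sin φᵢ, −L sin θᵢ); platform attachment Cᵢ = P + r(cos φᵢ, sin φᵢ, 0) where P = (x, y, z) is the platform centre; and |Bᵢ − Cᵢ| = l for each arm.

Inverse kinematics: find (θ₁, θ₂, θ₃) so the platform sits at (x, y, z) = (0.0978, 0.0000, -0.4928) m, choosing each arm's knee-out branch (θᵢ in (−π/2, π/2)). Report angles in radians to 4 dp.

φ1=0.0° → target in arm frame (0.0978, 0.0000)
  e−x'=0.0822;  (l²−L²−(e−x')²−y'²−z²)/2L = -0.0480
  θ1 = atan2(B,A) + arccos(C/0.4996) = 0.2616
arm 2 (φ=120.0°): x'=-0.0489, y'=-0.0847
  e−x'=0.2289;  (l²−L²−(e−x')²−y'²−z²)/2L = -0.3121
  γ=atan2(-0.4928,0.2289)=-1.1360;  ψ=arccos(-0.5744)=2.1827;  θ2=γ+ψ≈1.0467
rotate P by −φ3: (-0.0489, 0.0847, -0.4928)
  e−x'=0.2289;  (l²−L²−(e−x')²−y'²−z²)/2L = -0.3121
  γ=atan2(-0.4928,0.2289)=-1.1360;  ψ=arccos(-0.5744)=2.1827;  θ3=γ+ψ≈1.0467

θ₁ = 0.2616, θ₂ = 1.0467, θ₃ = 1.0467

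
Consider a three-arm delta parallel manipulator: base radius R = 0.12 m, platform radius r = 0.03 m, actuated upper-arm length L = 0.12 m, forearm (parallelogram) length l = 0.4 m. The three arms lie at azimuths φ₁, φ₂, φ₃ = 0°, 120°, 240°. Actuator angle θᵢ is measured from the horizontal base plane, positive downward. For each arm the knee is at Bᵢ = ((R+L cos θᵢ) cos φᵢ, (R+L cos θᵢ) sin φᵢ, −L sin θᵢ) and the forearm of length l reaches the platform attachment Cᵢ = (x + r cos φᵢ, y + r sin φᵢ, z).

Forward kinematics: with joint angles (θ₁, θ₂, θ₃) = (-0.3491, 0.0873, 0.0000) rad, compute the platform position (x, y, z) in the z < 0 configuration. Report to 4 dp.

(0.0472, -0.0096, -0.3273)

φ1=0.0°: virtual centre (0.2028, 0.0000, 0.0410), radius l
O2 = (0.2095·cos120.0°, 0.2095·sin120.0°, -0.0105) = (-0.1048, 0.1815, -0.0105)
φ3=240.0°: virtual centre (-0.1050, -0.1819, 0.0000), radius l
subtract pairs → two planes through P
[-0.6151 0.3629 -0.1030]·P = 0.0012;  [-0.6155 -0.3637 -0.0821]·P = 0.0013
det = 0.4471;  x = -0.0021+-0.1504z,  y = -0.0001+0.0289z
into |P−O₁|² = l²: 1.0235z² + -0.0205z + -0.1164 = 0;  Δ = 0.4768;  z = -0.3273 or 0.3473 → z<0 root = -0.3273
x = 0.0472, y = -0.0096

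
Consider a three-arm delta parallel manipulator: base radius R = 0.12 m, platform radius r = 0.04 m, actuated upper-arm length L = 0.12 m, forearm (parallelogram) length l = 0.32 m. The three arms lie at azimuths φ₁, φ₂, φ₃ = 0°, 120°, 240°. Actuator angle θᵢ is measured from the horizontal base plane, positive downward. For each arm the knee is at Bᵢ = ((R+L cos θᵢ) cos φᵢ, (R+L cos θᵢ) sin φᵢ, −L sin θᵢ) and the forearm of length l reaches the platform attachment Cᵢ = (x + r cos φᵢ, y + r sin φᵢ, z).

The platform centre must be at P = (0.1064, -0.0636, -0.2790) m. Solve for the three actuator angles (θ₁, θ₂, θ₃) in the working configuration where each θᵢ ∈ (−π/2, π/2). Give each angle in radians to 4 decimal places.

θ₁ = -0.1750, θ₂ = 0.9599, θ₃ = 0.4363

arm 1 (φ=0.0°): x'=0.1064, y'=-0.0636
  A=-0.0264, B=-0.2790, C=(l²−L²−A²−y'²−z²)/(2L)=0.0226
  √(A²+B²)=0.2802;  θ1 = -1.6651+1.4902 ≈ -0.1750
arm 2 (φ=120.0°): x'=-0.1083, y'=-0.0603
  A=0.1883, B=-0.2790, C=(l²−L²−A²−y'²−z²)/(2L)=-0.1205
  γ=atan2(-0.2790,0.1883)=-0.9772;  ψ=arccos(-0.3582)=1.9371;  θ2=γ+ψ≈0.9599
rotate P by −φ3: (0.0019, 0.1239, -0.2790)
  e−x'=0.0781;  (l²−L²−(e−x')²−y'²−z²)/2L = -0.0471
  γ=atan2(-0.2790,0.0781)=-1.2978;  ψ=arccos(-0.1626)=1.7341;  θ3=γ+ψ≈0.4363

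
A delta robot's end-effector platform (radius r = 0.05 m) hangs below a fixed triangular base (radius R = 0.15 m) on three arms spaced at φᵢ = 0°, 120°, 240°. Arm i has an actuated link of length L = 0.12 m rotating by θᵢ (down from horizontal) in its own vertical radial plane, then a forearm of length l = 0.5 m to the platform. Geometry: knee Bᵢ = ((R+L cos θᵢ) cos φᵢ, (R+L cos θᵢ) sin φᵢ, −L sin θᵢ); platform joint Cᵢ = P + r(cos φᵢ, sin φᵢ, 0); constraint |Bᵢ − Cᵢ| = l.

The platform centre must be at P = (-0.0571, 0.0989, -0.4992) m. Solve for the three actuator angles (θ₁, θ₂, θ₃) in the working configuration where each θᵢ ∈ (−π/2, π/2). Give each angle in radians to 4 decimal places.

θ₁ = 0.6976, θ₂ = 0.0870, θ₃ = 0.6976

rotate P by −φ1: (-0.0571, 0.0989, -0.4992)
  A cos θ + B sin θ = C:  0.1571·cos θ + -0.4992·sin θ = -0.2003
  √(A²+B²)=0.5233;  θ1 = -1.2659+1.9635 ≈ 0.6976
rotate P by −φ2: (0.1142, 0.0000, -0.4992)
  A cos θ + B sin θ = C:  -0.0142·cos θ + -0.4992·sin θ = -0.0575
  γ=atan2(-0.4992,-0.0142)=-1.5992;  ψ=arccos(-0.1152)=1.6862;  θ2=γ+ψ≈0.0870
rotate P by −φ3: (-0.0571, -0.0989, -0.4992)
  e−x'=0.1571;  (l²−L²−(e−x')²−y'²−z²)/2L = -0.2003
  θ3 = atan2(B,A) + arccos(C/0.5233) = 0.6976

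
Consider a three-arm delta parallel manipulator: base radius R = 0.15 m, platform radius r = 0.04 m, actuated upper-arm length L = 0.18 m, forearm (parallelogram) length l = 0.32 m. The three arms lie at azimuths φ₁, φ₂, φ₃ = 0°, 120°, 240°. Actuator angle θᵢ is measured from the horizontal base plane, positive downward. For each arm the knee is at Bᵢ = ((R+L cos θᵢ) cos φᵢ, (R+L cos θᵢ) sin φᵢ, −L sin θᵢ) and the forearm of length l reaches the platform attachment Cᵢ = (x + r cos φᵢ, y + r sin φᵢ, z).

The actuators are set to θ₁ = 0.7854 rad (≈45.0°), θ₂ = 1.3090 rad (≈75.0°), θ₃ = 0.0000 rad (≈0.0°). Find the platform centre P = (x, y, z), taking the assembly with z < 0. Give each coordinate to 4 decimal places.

(-0.0005, -0.1594, -0.2704)

centre 1 = (0.2373·cos0.0°, 0.2373·sin0.0°, -0.1273) = (0.2373, 0.0000, -0.1273)
centre 2 = (0.1566·cos120.0°, 0.1566·sin120.0°, -0.1739) = (-0.0783, 0.1356, -0.1739)
arm 3 at φ=240.0°: e+L cos θ3 = 0.2900;  centre 3 = (-0.1450, -0.2511, 0.0000)
|centre ₂|²−|centre ₁|² = -0.0178;  |centre ₃|²−|centre ₁|² = 0.0116
plane₁₂: -0.6311x+0.2712y+-0.0932z = -0.0178
det = 0.5244;  x = 0.0110+0.0424z,  y = -0.0398+0.4422z
into |P−centre ₁|² = l²: 1.1974z² + 0.2001z + -0.0334 = 0;  Δ = 0.2001;  z = -0.2704 or 0.1032 → z<0 root = -0.2704
x = -0.0005, y = -0.1594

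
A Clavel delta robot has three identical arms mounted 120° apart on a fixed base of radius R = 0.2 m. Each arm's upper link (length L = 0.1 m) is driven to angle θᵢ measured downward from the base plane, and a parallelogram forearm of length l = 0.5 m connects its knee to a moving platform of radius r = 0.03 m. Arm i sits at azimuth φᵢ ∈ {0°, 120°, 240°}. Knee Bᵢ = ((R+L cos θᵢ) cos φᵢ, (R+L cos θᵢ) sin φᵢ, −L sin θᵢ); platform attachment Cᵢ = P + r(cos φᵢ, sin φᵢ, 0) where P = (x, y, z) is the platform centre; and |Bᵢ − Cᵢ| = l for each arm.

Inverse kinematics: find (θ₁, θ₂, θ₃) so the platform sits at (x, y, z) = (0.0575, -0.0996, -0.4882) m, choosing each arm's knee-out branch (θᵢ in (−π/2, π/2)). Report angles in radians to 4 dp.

rotate P by −φ1: (0.0575, -0.0996, -0.4882)
  A=0.1125, B=-0.4882, C=(l²−L²−A²−y'²−z²)/(2L)=-0.1046
  θ1 = atan2(B,A) + arccos(C/0.5010) = 0.4368
φ2=120.0° → target in arm frame (-0.1150, 0.0000)
  A cos θ + B sin θ = C:  0.2850·cos θ + -0.4882·sin θ = -0.3978
  √(A²+B²)=0.5653;  θ2 = -1.0424+2.3515 ≈ 1.3091
arm 3 (φ=240.0°): x'=0.0575, y'=0.0996
  A=0.1125, B=-0.4882, C=(l²−L²−A²−y'²−z²)/(2L)=-0.1046
  θ3 = atan2(B,A) + arccos(C/0.5010) = 0.4367

θ₁ = 0.4368, θ₂ = 1.3091, θ₃ = 0.4367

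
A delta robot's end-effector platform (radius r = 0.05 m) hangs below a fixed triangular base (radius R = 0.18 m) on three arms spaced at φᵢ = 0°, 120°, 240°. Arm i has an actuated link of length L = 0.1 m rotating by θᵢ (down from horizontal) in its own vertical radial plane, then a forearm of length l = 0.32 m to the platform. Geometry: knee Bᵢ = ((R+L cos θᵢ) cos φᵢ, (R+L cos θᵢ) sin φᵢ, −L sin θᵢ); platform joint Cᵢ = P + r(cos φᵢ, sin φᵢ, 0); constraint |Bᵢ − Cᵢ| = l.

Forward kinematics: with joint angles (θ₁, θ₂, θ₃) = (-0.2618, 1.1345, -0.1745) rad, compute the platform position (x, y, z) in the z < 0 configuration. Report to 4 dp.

S1 = (0.2266·cos0.0°, 0.2266·sin0.0°, 0.0259) = (0.2266, 0.0000, 0.0259)
arm 2 at φ=120.0°: ρ2 = 0.1723;  S2 = (-0.0861, 0.1492, -0.0906)
arm 3 at φ=240.0°: ρ3 = 0.2285;  S3 = (-0.1142, -0.1979, 0.0174)
eliminate P² terms by subtracting sphere 1 from 2 and 3
[-0.6254 0.2984 -0.2330]·P = -0.0141;  [-0.6817 -0.3957 -0.0170]·P = 0.0005
Cramer: x(z) = 0.0121-0.2158z;  y(z) = -0.0220+0.3287z
into |P−S₁|² = l²: 1.1546z² + 0.0263z + -0.0552 = 0;  Δ = 0.2557;  z = -0.2304 or 0.2076 → z<0 root = -0.2304
x = 0.0618, y = -0.0978

(0.0618, -0.0978, -0.2304)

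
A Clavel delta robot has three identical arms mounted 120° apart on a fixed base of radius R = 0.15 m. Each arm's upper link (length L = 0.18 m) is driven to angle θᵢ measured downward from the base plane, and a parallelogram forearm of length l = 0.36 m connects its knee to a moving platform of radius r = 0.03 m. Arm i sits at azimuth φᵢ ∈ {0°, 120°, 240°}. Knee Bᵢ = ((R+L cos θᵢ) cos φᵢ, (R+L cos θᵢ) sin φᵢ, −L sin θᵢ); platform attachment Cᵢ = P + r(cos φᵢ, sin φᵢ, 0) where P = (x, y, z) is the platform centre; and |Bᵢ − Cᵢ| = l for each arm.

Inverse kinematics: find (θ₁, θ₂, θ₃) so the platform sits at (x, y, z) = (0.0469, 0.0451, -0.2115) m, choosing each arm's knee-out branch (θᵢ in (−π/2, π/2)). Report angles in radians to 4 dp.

θ₁ = -0.2613, θ₂ = 0.0000, θ₃ = 0.5236

φ1=0.0° → target in arm frame (0.0469, 0.0451)
  A=0.0731, B=-0.2115, C=(l²−L²−A²−y'²−z²)/(2L)=0.1253
  γ=atan2(-0.2115,0.0731)=-1.2380;  ψ=arccos(0.5597)=0.9768;  θ1=γ+ψ≈-0.2613
φ2=120.0° → target in arm frame (0.0156, -0.0632)
  e−x'=0.1044;  (l²−L²−(e−x')²−y'²−z²)/2L = 0.1044
  γ=atan2(-0.2115,0.1044)=-1.1123;  ψ=arccos(0.4426)=1.1123;  θ2=γ+ψ≈0.0000
φ3=240.0° → target in arm frame (-0.0625, 0.0181)
  e−x'=0.1825;  (l²−L²−(e−x')²−y'²−z²)/2L = 0.0523
  θ3 = atan2(B,A) + arccos(C/0.2794) = 0.5236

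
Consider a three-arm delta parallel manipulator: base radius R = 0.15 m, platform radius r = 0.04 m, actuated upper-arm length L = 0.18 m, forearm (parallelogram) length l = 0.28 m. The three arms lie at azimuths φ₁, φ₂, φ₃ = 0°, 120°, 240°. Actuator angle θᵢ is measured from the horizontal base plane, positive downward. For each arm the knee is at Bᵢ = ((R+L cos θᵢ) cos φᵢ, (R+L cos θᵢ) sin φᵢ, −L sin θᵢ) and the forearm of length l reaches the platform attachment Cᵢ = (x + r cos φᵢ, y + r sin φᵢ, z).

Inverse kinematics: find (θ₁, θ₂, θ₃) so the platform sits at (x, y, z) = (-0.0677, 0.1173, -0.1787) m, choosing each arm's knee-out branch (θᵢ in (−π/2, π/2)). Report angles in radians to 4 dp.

θ₁ = 1.1345, θ₂ = -0.3494, θ₃ = 1.1346

φ1=0.0° → target in arm frame (-0.0677, 0.1173)
  e−x'=0.1777;  (l²−L²−(e−x')²−y'²−z²)/2L = -0.0869
  θ1 = atan2(B,A) + arccos(C/0.2520) = 1.1345
φ2=120.0° → target in arm frame (0.1354, 0.0000)
  A=-0.0254, B=-0.1787, C=(l²−L²−A²−y'²−z²)/(2L)=0.0373
  θ2 = atan2(B,A) + arccos(C/0.1805) = -0.3494
φ3=240.0° → target in arm frame (-0.0677, -0.1173)
  A cos θ + B sin θ = C:  0.1777·cos θ + -0.1787·sin θ = -0.0869
  θ3 = atan2(B,A) + arccos(C/0.2520) = 1.1346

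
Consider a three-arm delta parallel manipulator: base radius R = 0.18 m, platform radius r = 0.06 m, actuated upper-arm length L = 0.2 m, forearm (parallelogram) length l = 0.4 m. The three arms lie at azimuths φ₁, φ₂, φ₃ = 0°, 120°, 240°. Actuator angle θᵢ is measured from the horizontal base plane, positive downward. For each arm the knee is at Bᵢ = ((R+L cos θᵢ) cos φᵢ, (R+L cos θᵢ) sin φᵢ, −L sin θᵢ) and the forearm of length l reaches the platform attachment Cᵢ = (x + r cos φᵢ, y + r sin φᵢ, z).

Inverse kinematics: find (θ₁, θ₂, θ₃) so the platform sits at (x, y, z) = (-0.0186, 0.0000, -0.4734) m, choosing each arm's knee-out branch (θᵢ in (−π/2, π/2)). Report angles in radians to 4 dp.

θ₁ = 0.9599, θ₂ = 0.8728, θ₃ = 0.8728

rotate P by −φ1: (-0.0186, 0.0000, -0.4734)
  A=0.1386, B=-0.4734, C=(l²−L²−A²−y'²−z²)/(2L)=-0.3083
  γ=atan2(-0.4734,0.1386)=-1.2860;  ψ=arccos(-0.6250)=2.2459;  θ1=γ+ψ≈0.9599
arm 2 (φ=120.0°): x'=0.0093, y'=0.0161
  A cos θ + B sin θ = C:  0.1107·cos θ + -0.4734·sin θ = -0.2916
  √(A²+B²)=0.4862;  θ2 = -1.3411+2.2139 ≈ 0.8728
arm 3 (φ=240.0°): x'=0.0093, y'=-0.0161
  A cos θ + B sin θ = C:  0.1107·cos θ + -0.4734·sin θ = -0.2916
  √(A²+B²)=0.4862;  θ3 = -1.3411+2.2139 ≈ 0.8728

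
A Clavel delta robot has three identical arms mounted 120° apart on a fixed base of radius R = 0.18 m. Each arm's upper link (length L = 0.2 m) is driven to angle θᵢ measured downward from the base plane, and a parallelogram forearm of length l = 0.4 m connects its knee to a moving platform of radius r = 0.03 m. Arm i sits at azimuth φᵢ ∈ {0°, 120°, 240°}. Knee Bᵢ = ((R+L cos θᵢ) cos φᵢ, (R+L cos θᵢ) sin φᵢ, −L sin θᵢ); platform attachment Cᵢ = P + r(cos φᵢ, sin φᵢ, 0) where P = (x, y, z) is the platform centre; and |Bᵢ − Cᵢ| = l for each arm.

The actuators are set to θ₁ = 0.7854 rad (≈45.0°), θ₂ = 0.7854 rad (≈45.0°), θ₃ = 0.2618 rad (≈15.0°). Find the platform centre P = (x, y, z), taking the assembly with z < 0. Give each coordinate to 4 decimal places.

φ1=0.0°: virtual centre (0.2914, 0.0000, -0.1414), radius l
arm 2 at φ=120.0°: (R−r)+L cos θ2 = 0.2914;  O2 = (-0.1457, 0.2524, -0.1414)
arm 3 at φ=240.0°: (R−r)+L cos θ3 = 0.3432;  O3 = (-0.1716, -0.2972, -0.0518)
subtract pairs → two planes through P
plane₁₂: -0.8743x+0.5048y+0.0000z = 0.0000
det = 0.9871;  x = -0.0079+0.0917z,  y = -0.0138+0.1588z
sphere 1 gives Az²+Bz+C=0 with A=1.0336, B=0.2236, C=-0.0502;  B²−4AC=0.2575;  roots -0.3536, 0.1373;  negative root z = -0.3536
x = -0.0404, y = -0.0699

(-0.0404, -0.0699, -0.3536)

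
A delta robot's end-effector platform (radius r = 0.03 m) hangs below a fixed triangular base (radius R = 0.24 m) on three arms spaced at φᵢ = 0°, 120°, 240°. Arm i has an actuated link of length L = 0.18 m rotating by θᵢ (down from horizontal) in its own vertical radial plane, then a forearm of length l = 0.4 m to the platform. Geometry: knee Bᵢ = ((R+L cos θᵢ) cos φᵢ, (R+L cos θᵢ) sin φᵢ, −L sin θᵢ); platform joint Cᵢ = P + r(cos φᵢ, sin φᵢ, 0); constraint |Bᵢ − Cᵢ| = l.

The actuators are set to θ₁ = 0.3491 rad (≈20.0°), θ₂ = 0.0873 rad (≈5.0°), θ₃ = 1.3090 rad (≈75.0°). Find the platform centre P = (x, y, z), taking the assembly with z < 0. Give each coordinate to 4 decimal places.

φ1=0.0°: virtual centre (0.3791, 0.0000, -0.0616), radius l
φ2=120.0°: virtual centre (-0.1947, 0.3372, -0.0157), radius l
arm 3 at φ=240.0°: ρ3 = 0.2566;  O3 = (-0.1283, -0.2222, -0.1739)
eliminate P² terms by subtracting sphere 1 from 2 and 3
plane₁₂: -1.1476x+0.6743y+0.0918z = 0.0043
Cramer: x(z) = 0.0275-0.0927z;  y(z) = 0.0531-0.2938z
quadratic in z: (1.0949)z²+(0.1571)z+(-0.0297)=0, √Δ=0.3935 → z ∈ {-0.2514, 0.1079}; z = -0.2514 (taking z<0)
x = 0.0508, y = 0.1270

(0.0508, 0.1270, -0.2514)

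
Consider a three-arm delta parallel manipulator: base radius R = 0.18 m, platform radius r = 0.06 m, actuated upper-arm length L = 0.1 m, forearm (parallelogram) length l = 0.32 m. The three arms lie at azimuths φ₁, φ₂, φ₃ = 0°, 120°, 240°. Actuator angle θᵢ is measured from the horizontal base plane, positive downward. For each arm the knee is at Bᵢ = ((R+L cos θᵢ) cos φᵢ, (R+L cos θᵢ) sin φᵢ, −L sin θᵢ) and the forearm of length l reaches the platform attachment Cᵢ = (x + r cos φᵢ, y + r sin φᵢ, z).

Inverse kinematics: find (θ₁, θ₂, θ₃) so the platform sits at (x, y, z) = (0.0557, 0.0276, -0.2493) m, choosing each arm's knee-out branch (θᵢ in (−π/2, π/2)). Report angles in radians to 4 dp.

θ₁ = -0.2624, θ₂ = 0.2618, θ₃ = 0.6105

arm 1 (φ=0.0°): x'=0.0557, y'=0.0276
  A cos θ + B sin θ = C:  0.0643·cos θ + -0.2493·sin θ = 0.1268
  γ=atan2(-0.2493,0.0643)=-1.3184;  ψ=arccos(0.4924)=1.0560;  θ1=γ+ψ≈-0.2624
arm 2 (φ=120.0°): x'=-0.0039, y'=-0.0620
  A cos θ + B sin θ = C:  0.1239·cos θ + -0.2493·sin θ = 0.0552
  γ=atan2(-0.2493,0.1239)=-1.1094;  ψ=arccos(0.1982)=1.3712;  θ2=γ+ψ≈0.2618
rotate P by −φ3: (-0.0518, 0.0344, -0.2493)
  A=0.1718, B=-0.2493, C=(l²−L²−A²−y'²−z²)/(2L)=-0.0022
  γ=atan2(-0.2493,0.1718)=-0.9675;  ψ=arccos(-0.0072)=1.5780;  θ3=γ+ψ≈0.6105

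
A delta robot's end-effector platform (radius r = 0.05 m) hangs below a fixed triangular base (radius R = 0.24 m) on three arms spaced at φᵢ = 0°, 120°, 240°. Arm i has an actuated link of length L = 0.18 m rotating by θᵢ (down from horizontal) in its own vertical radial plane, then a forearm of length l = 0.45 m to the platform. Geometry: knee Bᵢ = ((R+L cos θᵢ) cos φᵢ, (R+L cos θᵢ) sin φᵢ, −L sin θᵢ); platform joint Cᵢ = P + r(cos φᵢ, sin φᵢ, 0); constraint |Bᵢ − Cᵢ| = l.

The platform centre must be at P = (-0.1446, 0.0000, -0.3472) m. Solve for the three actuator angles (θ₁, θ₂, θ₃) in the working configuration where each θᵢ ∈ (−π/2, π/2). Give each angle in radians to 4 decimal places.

θ₁ = 1.1347, θ₂ = 0.1746, θ₃ = 0.1746

arm 1 (φ=0.0°): x'=-0.1446, y'=0.0000
  A cos θ + B sin θ = C:  0.3346·cos θ + -0.3472·sin θ = -0.1733
  γ=atan2(-0.3472,0.3346)=-0.8039;  ψ=arccos(-0.3595)=1.9385;  θ1=γ+ψ≈1.1347
φ2=120.0° → target in arm frame (0.0723, 0.1252)
  A=0.1177, B=-0.3472, C=(l²−L²−A²−y'²−z²)/(2L)=0.0556
  √(A²+B²)=0.3666;  θ2 = -1.2440+1.4185 ≈ 0.1746
φ3=240.0° → target in arm frame (0.0723, -0.1252)
  A=0.1177, B=-0.3472, C=(l²−L²−A²−y'²−z²)/(2L)=0.0556
  γ=atan2(-0.3472,0.1177)=-1.2440;  ψ=arccos(0.1517)=1.4185;  θ3=γ+ψ≈0.1746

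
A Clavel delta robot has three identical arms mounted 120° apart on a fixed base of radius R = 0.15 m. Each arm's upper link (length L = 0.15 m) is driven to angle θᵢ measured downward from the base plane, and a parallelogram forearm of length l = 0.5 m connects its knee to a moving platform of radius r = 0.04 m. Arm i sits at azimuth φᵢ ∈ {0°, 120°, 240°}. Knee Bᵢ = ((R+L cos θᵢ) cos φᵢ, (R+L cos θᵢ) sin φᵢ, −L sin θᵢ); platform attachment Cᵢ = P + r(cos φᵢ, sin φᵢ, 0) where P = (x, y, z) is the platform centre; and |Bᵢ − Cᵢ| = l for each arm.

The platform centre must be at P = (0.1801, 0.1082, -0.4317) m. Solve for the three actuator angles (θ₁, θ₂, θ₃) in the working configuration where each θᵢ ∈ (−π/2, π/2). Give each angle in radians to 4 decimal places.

θ₁ = -0.3489, θ₂ = 0.3490, θ₃ = 0.9599

rotate P by −φ1: (0.1801, 0.1082, -0.4317)
  A=-0.0701, B=-0.4317, C=(l²−L²−A²−y'²−z²)/(2L)=0.0817
  γ=atan2(-0.4317,-0.0701)=-1.7318;  ψ=arccos(0.1868)=1.3829;  θ1=γ+ψ≈-0.3489
arm 2 (φ=120.0°): x'=0.0037, y'=-0.2101
  A=0.1063, B=-0.4317, C=(l²−L²−A²−y'²−z²)/(2L)=-0.0477
  θ2 = atan2(B,A) + arccos(C/0.4446) = 0.3490
φ3=240.0° → target in arm frame (-0.1838, 0.1019)
  e−x'=0.2938;  (l²−L²−(e−x')²−y'²−z²)/2L = -0.1851
  θ3 = atan2(B,A) + arccos(C/0.5222) = 0.9599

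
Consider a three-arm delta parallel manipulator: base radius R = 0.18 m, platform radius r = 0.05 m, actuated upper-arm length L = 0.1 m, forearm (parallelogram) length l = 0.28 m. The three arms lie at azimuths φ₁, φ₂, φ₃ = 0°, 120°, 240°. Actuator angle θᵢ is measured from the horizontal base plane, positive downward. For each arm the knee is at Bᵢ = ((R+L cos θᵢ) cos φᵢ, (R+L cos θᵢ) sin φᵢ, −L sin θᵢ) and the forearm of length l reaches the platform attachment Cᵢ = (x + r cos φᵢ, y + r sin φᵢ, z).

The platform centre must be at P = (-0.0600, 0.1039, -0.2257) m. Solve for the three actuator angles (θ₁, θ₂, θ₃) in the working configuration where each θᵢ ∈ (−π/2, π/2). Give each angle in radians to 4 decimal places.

θ₁ = 1.2220, θ₂ = -0.3500, θ₃ = 1.2219

arm 1 (φ=0.0°): x'=-0.0600, y'=0.1039
  A cos θ + B sin θ = C:  0.1900·cos θ + -0.2257·sin θ = -0.1472
  √(A²+B²)=0.2950;  θ1 = -0.8711+2.0931 ≈ 1.2220
rotate P by −φ2: (0.1200, 0.0000, -0.2257)
  A cos θ + B sin θ = C:  0.0100·cos θ + -0.2257·sin θ = 0.0868
  √(A²+B²)=0.2259;  θ2 = -1.5264+1.1765 ≈ -0.3500
arm 3 (φ=240.0°): x'=-0.0600, y'=-0.1039
  A cos θ + B sin θ = C:  0.1900·cos θ + -0.2257·sin θ = -0.1472
  √(A²+B²)=0.2950;  θ3 = -0.8711+2.0930 ≈ 1.2219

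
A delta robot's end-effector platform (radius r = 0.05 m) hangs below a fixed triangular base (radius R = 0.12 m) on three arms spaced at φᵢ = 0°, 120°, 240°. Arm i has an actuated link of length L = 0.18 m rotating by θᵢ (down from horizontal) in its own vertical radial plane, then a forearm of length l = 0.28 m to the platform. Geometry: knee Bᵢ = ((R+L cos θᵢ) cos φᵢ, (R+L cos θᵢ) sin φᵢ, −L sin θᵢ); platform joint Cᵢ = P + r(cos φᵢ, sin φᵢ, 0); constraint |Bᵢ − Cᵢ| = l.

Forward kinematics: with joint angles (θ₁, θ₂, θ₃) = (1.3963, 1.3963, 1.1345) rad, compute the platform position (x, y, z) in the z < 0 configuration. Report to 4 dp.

centre 1 = (0.1013·cos0.0°, 0.1013·sin0.0°, -0.1773) = (0.1013, 0.0000, -0.1773)
centre 2 = (0.1013·cos120.0°, 0.1013·sin120.0°, -0.1773) = (-0.0506, 0.0877, -0.1773)
arm 3 at φ=240.0°: ρ3 = 0.1461;  centre 3 = (-0.0730, -0.1265, -0.1631)
eliminate P² terms by subtracting sphere 1 from 2 and 3
[-0.3038 0.1754 0.0000]·P = 0.0000;  [-0.3486 -0.2530 0.0283]·P = 0.0063
det = 0.1380;  x = -0.0080+0.0359z,  y = -0.0138+0.0622z
into |P−centre ₁|² = l²: 1.0052z² + 0.3450z + -0.0349 = 0;  Δ = 0.2591;  z = -0.4248 or 0.0816 → z<0 root = -0.4248
x = -0.0232, y = -0.0402

(-0.0232, -0.0402, -0.4248)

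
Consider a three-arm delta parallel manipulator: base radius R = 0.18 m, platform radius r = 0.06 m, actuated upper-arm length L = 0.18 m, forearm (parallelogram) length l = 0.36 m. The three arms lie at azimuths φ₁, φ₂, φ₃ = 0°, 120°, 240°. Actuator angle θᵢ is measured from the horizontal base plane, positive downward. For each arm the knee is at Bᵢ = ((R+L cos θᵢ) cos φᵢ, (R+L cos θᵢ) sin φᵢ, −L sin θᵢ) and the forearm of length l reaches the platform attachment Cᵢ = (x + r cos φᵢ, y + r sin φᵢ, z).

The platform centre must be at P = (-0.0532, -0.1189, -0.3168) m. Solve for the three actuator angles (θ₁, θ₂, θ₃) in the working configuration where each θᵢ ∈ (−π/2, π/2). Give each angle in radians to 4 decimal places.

θ₁ = 0.8728, θ₂ = 0.9598, θ₃ = -0.0001

rotate P by −φ1: (-0.0532, -0.1189, -0.3168)
  A=0.1732, B=-0.3168, C=(l²−L²−A²−y'²−z²)/(2L)=-0.1314
  θ1 = atan2(B,A) + arccos(C/0.3611) = 0.8728
rotate P by −φ2: (-0.0764, 0.1055, -0.3168)
  A=0.1964, B=-0.3168, C=(l²−L²−A²−y'²−z²)/(2L)=-0.1468
  γ=atan2(-0.3168,0.1964)=-1.0159;  ψ=arccos(-0.3939)=1.9757;  θ2=γ+ψ≈0.9598
arm 3 (φ=240.0°): x'=0.1296, y'=0.0134
  e−x'=-0.0096;  (l²−L²−(e−x')²−y'²−z²)/2L = -0.0095
  θ3 = atan2(B,A) + arccos(C/0.3169) = -0.0001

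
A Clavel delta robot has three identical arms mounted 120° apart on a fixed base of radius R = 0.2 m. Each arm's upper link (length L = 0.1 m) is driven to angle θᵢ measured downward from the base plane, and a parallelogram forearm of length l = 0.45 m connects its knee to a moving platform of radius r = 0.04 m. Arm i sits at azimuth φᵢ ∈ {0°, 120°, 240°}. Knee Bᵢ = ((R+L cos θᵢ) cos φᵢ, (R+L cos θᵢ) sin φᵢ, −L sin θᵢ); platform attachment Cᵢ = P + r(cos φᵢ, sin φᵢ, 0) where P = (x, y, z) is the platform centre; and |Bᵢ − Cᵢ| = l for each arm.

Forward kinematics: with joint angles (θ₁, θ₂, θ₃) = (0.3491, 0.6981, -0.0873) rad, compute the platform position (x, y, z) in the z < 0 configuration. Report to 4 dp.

(-0.0023, -0.0758, -0.3963)

arm 1 at φ=0.0°: e+L cos θ1 = 0.2540;  centre 1 = (0.2540, 0.0000, -0.0342)
φ2=120.0°: virtual centre (-0.1183, 0.2049, -0.0643), radius l
centre 3 = (0.2596·cos240.0°, 0.2596·sin240.0°, 0.0087) = (-0.1298, -0.2248, 0.0087)
|centre ₂|²−|centre ₁|² = -0.0056;  |centre ₃|²−|centre ₁|² = 0.0018
linear system: -0.7445x+0.4098y = -0.0056−-0.0601z; -0.7676x+-0.4497y = 0.0018−0.0858z
Cramer: x(z) = 0.0027+0.0125z;  y(z) = -0.0086+0.1695z
quadratic in z: (1.0289)z²+(0.0592)z+(-0.1381)=0, √Δ=0.7563 → z ∈ {-0.3963, 0.3388}; z = -0.3963 (taking z<0)
x = -0.0023, y = -0.0758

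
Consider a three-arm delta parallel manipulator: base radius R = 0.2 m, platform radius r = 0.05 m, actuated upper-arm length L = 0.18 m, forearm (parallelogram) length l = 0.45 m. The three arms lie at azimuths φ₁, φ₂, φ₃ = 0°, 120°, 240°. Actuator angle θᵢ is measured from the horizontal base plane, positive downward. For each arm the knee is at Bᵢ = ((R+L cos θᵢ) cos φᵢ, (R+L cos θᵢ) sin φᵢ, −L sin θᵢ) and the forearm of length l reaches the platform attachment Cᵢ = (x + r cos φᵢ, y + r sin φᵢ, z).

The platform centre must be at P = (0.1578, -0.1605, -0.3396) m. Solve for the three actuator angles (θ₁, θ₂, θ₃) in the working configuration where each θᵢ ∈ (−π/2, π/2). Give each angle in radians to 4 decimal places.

θ₁ = -0.2620, θ₂ = 1.3087, θ₃ = 0.2616

rotate P by −φ1: (0.1578, -0.1605, -0.3396)
  A=-0.0078, B=-0.3396, C=(l²−L²−A²−y'²−z²)/(2L)=0.0804
  γ=atan2(-0.3396,-0.0078)=-1.5938;  ψ=arccos(0.2367)=1.3318;  θ1=γ+ψ≈-0.2620
arm 2 (φ=120.0°): x'=-0.2179, y'=-0.0564
  e−x'=0.3679;  (l²−L²−(e−x')²−y'²−z²)/2L = -0.2327
  γ=atan2(-0.3396,0.3679)=-0.7454;  ψ=arccos(-0.4647)=2.0541;  θ2=γ+ψ≈1.3087
φ3=240.0° → target in arm frame (0.0601, 0.2169)
  A cos θ + B sin θ = C:  0.0899·cos θ + -0.3396·sin θ = -0.0010
  √(A²+B²)=0.3513;  θ3 = -1.3120+1.5736 ≈ 0.2616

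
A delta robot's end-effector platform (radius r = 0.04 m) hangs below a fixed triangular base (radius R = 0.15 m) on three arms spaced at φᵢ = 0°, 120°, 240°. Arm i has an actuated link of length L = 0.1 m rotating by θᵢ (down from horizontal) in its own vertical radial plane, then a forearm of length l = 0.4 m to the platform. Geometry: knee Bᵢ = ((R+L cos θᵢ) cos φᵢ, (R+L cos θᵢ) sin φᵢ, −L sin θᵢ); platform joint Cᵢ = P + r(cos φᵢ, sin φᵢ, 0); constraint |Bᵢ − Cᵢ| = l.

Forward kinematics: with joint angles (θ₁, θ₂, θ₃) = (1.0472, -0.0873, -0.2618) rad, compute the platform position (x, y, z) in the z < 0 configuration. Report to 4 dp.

(-0.1523, -0.0157, -0.3360)

arm 1 at φ=0.0°: e+L cos θ1 = 0.1600;  centre 1 = (0.1600, 0.0000, -0.0866)
centre 2 = (0.2096·cos120.0°, 0.2096·sin120.0°, 0.0087) = (-0.1048, 0.1815, 0.0087)
φ3=240.0°: virtual centre (-0.1033, -0.1789, 0.0259), radius l
subtract pairs → two planes through P
[-0.5296 0.3631 0.1906]·P = 0.0109;  [-0.5266 -0.3578 0.2250]·P = 0.0103
det = 0.3807;  x = -0.0200+0.3937z,  y = 0.0008+0.0493z
quadratic in z: (1.1575)z²+(0.0315)z+(-0.1201)=0, √Δ=0.7463 → z ∈ {-0.3360, 0.3088}; z = -0.3360 (taking z<0)
x = -0.1523, y = -0.0157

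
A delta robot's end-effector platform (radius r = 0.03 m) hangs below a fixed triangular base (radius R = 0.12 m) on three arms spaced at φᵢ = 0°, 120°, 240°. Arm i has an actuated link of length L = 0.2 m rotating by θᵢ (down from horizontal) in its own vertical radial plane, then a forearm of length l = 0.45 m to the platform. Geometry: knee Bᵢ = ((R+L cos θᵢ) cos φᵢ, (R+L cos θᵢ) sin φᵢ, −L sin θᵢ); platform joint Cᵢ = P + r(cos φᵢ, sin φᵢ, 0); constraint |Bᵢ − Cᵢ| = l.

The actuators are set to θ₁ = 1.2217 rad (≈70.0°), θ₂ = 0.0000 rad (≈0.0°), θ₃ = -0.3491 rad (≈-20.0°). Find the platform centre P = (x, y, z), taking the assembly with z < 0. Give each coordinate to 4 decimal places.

arm 1 at φ=0.0°: (R−r)+L cos θ1 = 0.1584;  O1 = (0.1584, 0.0000, -0.1879)
φ2=120.0°: virtual centre (-0.1450, 0.2511, 0.0000), radius l
φ3=240.0°: virtual centre (-0.1390, -0.2407, 0.0684), radius l
subtract pairs → two planes through P
plane₁₂: -0.6068x+0.5023y+0.3759z = 0.0237
Cramer: x(z) = -0.0376+0.7421z;  y(z) = 0.0017+0.1482z
into |P−O₁|² = l²: 1.5726z² + 0.0855z + -0.1288 = 0;  Δ = 0.8173;  z = -0.3146 or 0.2602 → z<0 root = -0.3146
x = -0.2711, y = -0.0449

(-0.2711, -0.0449, -0.3146)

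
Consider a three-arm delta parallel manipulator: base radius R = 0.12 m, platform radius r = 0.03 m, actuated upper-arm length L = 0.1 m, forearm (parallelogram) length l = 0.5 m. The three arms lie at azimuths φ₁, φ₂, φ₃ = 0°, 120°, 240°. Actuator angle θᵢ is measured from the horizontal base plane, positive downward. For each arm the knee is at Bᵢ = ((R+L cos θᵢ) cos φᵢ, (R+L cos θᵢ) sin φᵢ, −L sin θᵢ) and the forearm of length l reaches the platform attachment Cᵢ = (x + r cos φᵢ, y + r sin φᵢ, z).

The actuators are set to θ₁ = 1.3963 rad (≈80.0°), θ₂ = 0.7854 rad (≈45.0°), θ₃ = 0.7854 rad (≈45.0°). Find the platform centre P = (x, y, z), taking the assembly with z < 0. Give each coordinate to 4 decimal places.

(-0.1070, 0.0000, -0.5502)

arm 1 at φ=0.0°: ρ1 = 0.1074;  centre 1 = (0.1074, 0.0000, -0.0985)
arm 2 at φ=120.0°: ρ2 = 0.1607;  centre 2 = (-0.0804, 0.1392, -0.0707)
centre 3 = (0.1607·cos240.0°, 0.1607·sin240.0°, -0.0707) = (-0.0804, -0.1392, -0.0707)
subtract pairs → two planes through P
plane₁₂: -0.3754x+0.2784y+0.0555z = 0.0096
det = 0.2090;  x = -0.0256+0.1479z,  y = 0.0000+0.0000z
sphere 1 gives Az²+Bz+C=0 with A=1.0219, B=0.1576, C=-0.2226;  B²−4AC=0.9349;  roots -0.5502, 0.3960;  negative root z = -0.5502
x = -0.1070, y = 0.0000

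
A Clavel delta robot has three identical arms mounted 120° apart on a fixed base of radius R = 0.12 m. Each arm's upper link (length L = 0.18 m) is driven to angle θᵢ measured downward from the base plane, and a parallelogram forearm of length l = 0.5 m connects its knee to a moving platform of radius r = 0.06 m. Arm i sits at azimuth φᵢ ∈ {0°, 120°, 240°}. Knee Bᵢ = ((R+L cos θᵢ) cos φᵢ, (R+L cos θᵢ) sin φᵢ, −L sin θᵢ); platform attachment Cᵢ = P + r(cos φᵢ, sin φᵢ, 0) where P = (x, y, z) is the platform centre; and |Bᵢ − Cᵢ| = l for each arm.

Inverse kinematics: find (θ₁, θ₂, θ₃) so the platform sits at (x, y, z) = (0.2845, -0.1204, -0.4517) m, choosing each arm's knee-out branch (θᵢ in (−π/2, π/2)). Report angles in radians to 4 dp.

arm 1 (φ=0.0°): x'=0.2845, y'=-0.1204
  e−x'=-0.2245;  (l²−L²−(e−x')²−y'²−z²)/2L = -0.1426
  γ=atan2(-0.4517,-0.2245)=-2.0321;  ψ=arccos(-0.2827)=1.8574;  θ1=γ+ψ≈-0.1747
rotate P by −φ2: (-0.2465, -0.1862, -0.4517)
  e−x'=0.3065;  (l²−L²−(e−x')²−y'²−z²)/2L = -0.3196
  θ2 = atan2(B,A) + arccos(C/0.5459) = 1.2217
rotate P by −φ3: (-0.0380, 0.3066, -0.4517)
  e−x'=0.0980;  (l²−L²−(e−x')²−y'²−z²)/2L = -0.2501
  θ3 = atan2(B,A) + arccos(C/0.4622) = 0.7853

θ₁ = -0.1747, θ₂ = 1.2217, θ₃ = 0.7853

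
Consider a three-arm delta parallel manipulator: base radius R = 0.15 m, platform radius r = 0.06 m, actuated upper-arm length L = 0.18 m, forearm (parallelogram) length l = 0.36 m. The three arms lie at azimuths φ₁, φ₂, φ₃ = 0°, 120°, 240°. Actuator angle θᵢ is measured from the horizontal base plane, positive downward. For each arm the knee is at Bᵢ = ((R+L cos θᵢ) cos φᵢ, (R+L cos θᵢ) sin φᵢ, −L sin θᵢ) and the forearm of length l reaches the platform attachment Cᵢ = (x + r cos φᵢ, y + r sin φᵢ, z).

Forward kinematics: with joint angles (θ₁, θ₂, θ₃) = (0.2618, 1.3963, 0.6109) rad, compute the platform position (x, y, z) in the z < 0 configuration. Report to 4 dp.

φ1=0.0°: virtual centre (0.2639, 0.0000, -0.0466), radius l
O2 = (0.1213·cos120.0°, 0.1213·sin120.0°, -0.1773) = (-0.0606, 0.1050, -0.1773)
arm 3 at φ=240.0°: e+L cos θ3 = 0.2374;  O3 = (-0.1187, -0.2056, -0.1032)
subtract pairs → two planes through P
plane₁₂: -0.6490x+0.2100y+-0.2614z = -0.0257
det = 0.4276;  x = 0.0270+-0.3070z,  y = -0.0387+0.2957z
quadratic in z: (1.1817)z²+(0.2157)z+(-0.0698)=0, √Δ=0.6137 → z ∈ {-0.3509, 0.1684}; z = -0.3509 (taking z<0)
x = 0.1348, y = -0.1425

(0.1348, -0.1425, -0.3509)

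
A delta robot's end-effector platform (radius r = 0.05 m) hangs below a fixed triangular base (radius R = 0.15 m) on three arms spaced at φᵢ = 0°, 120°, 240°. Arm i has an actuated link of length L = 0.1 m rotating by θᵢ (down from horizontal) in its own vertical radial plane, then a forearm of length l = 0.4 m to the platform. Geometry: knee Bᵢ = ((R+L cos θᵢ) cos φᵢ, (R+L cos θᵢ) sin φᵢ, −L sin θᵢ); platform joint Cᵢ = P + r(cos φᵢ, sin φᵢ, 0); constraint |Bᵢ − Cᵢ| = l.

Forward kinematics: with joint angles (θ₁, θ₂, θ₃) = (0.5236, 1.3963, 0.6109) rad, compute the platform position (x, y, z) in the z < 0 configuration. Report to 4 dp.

arm 1 at φ=0.0°: (R−r)+L cos θ1 = 0.1866;  centre 1 = (0.1866, 0.0000, -0.0500)
arm 2 at φ=120.0°: (R−r)+L cos θ2 = 0.1174;  centre 2 = (-0.0587, 0.1016, -0.0985)
arm 3 at φ=240.0°: (R−r)+L cos θ3 = 0.1819;  centre 3 = (-0.0910, -0.1575, -0.0574)
subtract pairs → two planes through P
linear system: -0.4906x+0.2033y = -0.0138−-0.0970z; -0.5551x+-0.3151y = -0.0009−-0.0147z
det = 0.2674;  x = 0.0170+-0.1254z,  y = -0.0270+0.1743z
into |P−centre ₁|² = l²: 1.0461z² + 0.1331z + -0.1280 = 0;  Δ = 0.5534;  z = -0.4192 or 0.2919 → z<0 root = -0.4192
x = 0.0696, y = -0.1001

(0.0696, -0.1001, -0.4192)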